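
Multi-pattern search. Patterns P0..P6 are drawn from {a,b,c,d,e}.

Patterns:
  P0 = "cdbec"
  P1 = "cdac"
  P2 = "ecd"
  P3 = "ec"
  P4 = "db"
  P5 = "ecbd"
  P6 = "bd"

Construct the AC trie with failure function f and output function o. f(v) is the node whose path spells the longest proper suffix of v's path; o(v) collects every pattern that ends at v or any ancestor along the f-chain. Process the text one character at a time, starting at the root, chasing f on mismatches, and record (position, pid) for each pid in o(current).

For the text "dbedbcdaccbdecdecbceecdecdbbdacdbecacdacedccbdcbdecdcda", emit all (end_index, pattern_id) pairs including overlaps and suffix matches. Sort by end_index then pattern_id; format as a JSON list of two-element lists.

Construct AC machine:
Trie (insert patterns):
  0='ε' goto b→15 c→1 d→11 e→8
  1='c' goto d→2
  2='cd' goto a→6 b→3
  3='cdb' goto e→4
  4='cdbe' goto c→5
  5='cdbec' goto ·  ←P0
  6='cda' goto c→7
  7='cdac' goto ·  ←P1
  8='e' goto c→9
  9='ec' goto b→13 d→10  ←P3
  10='ecd' goto ·  ←P2
  11='d' goto b→12
  12='db' goto ·  ←P4
  13='ecb' goto d→14
  14='ecbd' goto ·  ←P5
  15='b' goto d→16
  16='bd' goto ·  ←P6

Failure links (BFS by depth):
  n1('c'): parent n0 fail=0; on 'c' 0 → fail=0;  out ∅∪∅=∅
  n8('e'): parent n0 fail=0; on 'e' 0 → fail=0;  out ∅∪∅=∅
  n11('d'): parent n0 fail=0; on 'd' 0 → fail=0;  out ∅∪∅=∅
  n15('b'): parent n0 fail=0; on 'b' 0 → fail=0;  out ∅∪∅=∅
  n2('cd'): parent n1 fail=0; on 'd' 0 → fail=11;  out ∅∪∅=∅
  n9('ec'): parent n8 fail=0; on 'c' 0 → fail=1;  out {3}∪∅={3}
  n12('db'): parent n11 fail=0; on 'b' 0 → fail=15;  out {4}∪∅={4}
  n16('bd'): parent n15 fail=0; on 'd' 0 → fail=11;  out {6}∪∅={6}
  n3('cdb'): parent n2 fail=11; on 'b' 11 → fail=12;  out ∅∪{4}={4}
  n6('cda'): parent n2 fail=11; on 'a' 11→0 → fail=0;  out ∅∪∅=∅
  n10('ecd'): parent n9 fail=1; on 'd' 1 → fail=2;  out {2}∪∅={2}
  n13('ecb'): parent n9 fail=1; on 'b' 1→0 → fail=15;  out ∅∪∅=∅
  n4('cdbe'): parent n3 fail=12; on 'e' 12→15→0 → fail=8;  out ∅∪∅=∅
  n7('cdac'): parent n6 fail=0; on 'c' 0 → fail=1;  out {1}∪∅={1}
  n14('ecbd'): parent n13 fail=15; on 'd' 15 → fail=16;  out {5}∪{6}={5,6}
  n5('cdbec'): parent n4 fail=8; on 'c' 8 → fail=9;  out {0}∪{3}={0,3}

Run:
i=0 'd': node 0→11
i=1 'b': node 11→12  emit P4@[0:1]
i=2 'e': node 12→8 (via fail)
i=3 'd': node 8→11 (via fail)
i=4 'b': node 11→12  emit P4@[3:4]
i=5 'c': node 12→1 (via fail)
i=6 'd': node 1→2
i=7 'a': node 2→6
i=8 'c': node 6→7  emit P1@[5:8]
i=9 'c': node 7→1 (via fail)
i=10 'b': node 1→15 (via fail)
i=11 'd': node 15→16  emit P6@[10:11]
i=12 'e': node 16→8 (via fail)
i=13 'c': node 8→9  emit P3@[12:13]
i=14 'd': node 9→10  emit P2@[12:14]
i=15 'e': node 10→8 (via fail)
i=16 'c': node 8→9  emit P3@[15:16]
i=17 'b': node 9→13
i=18 'c': node 13→1 (via fail)
i=19 'e': node 1→8 (via fail)
i=20 'e': node 8→8 (via fail)
i=21 'c': node 8→9  emit P3@[20:21]
i=22 'd': node 9→10  emit P2@[20:22]
i=23 'e': node 10→8 (via fail)
i=24 'c': node 8→9  emit P3@[23:24]
i=25 'd': node 9→10  emit P2@[23:25]
i=26 'b': node 10→3 (via fail)  emit P4@[25:26]
i=27 'b': node 3→15 (via fail)
i=28 'd': node 15→16  emit P6@[27:28]
i=29 'a': node 16→0 (via fail)
i=30 'c': node 0→1
i=31 'd': node 1→2
i=32 'b': node 2→3  emit P4@[31:32]
i=33 'e': node 3→4
i=34 'c': node 4→5  emit P0@[30:34],P3@[33:34]
i=35 'a': node 5→0 (via fail)
i=36 'c': node 0→1
i=37 'd': node 1→2
i=38 'a': node 2→6
i=39 'c': node 6→7  emit P1@[36:39]
i=40 'e': node 7→8 (via fail)
i=41 'd': node 8→11 (via fail)
i=42 'c': node 11→1 (via fail)
i=43 'c': node 1→1 (via fail)
i=44 'b': node 1→15 (via fail)
i=45 'd': node 15→16  emit P6@[44:45]
i=46 'c': node 16→1 (via fail)
i=47 'b': node 1→15 (via fail)
i=48 'd': node 15→16  emit P6@[47:48]
i=49 'e': node 16→8 (via fail)
i=50 'c': node 8→9  emit P3@[49:50]
i=51 'd': node 9→10  emit P2@[49:51]
i=52 'c': node 10→1 (via fail)
i=53 'd': node 1→2
i=54 'a': node 2→6

Result: [[1,4],[4,4],[8,1],[11,6],[13,3],[14,2],[16,3],[21,3],[22,2],[24,3],[25,2],[26,4],[28,6],[32,4],[34,0],[34,3],[39,1],[45,6],[48,6],[50,3],[51,2]]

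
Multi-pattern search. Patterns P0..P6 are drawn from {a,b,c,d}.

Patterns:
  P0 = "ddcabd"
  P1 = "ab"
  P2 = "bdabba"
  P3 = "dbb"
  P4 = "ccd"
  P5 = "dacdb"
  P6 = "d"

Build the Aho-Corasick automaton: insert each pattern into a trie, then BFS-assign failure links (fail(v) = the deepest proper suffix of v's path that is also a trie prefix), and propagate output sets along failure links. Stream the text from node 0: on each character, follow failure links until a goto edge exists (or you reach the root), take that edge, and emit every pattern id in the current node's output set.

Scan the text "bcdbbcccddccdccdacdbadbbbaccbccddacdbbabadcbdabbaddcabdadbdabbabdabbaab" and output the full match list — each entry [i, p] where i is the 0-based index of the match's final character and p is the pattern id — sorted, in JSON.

Build:
Trie nodes:
  n0 'ε': a→7 b→9 c→17 d→1
  n1 'd': a→20 b→15 d→2  ←P6
  n2 'dd': c→3
  n3 'ddc': a→4
  n4 'ddca': b→5
  n5 'ddcab': d→6
  n6 'ddcabd': ·  ←P0
  n7 'a': b→8
  n8 'ab': ·  ←P1
  n9 'b': d→10
  n10 'bd': a→11
  n11 'bda': b→12
  n12 'bdab': b→13
  n13 'bdabb': a→14
  n14 'bdabba': ·  ←P2
  n15 'db': b→16
  n16 'dbb': ·  ←P3
  n17 'c': c→18
  n18 'cc': d→19
  n19 'ccd': ·  ←P4
  n20 'da': c→21
  n21 'dac': d→22
  n22 'dacd': b→23
  n23 'dacdb': ·  ←P5

BFS fail/out derivation:
  n1('d'): parent n0 fail=0; on 'd' 0 → fail=0;  out {6}∪∅={6}
  n7('a'): parent n0 fail=0; on 'a' 0 → fail=0;  out ∅∪∅=∅
  n9('b'): parent n0 fail=0; on 'b' 0 → fail=0;  out ∅∪∅=∅
  n17('c'): parent n0 fail=0; on 'c' 0 → fail=0;  out ∅∪∅=∅
  n2('dd'): parent n1 fail=0; on 'd' 0 → fail=1;  out ∅∪{6}={6}
  n8('ab'): parent n7 fail=0; on 'b' 0 → fail=9;  out {1}∪∅={1}
  n10('bd'): parent n9 fail=0; on 'd' 0 → fail=1;  out ∅∪{6}={6}
  n15('db'): parent n1 fail=0; on 'b' 0 → fail=9;  out ∅∪∅=∅
  n18('cc'): parent n17 fail=0; on 'c' 0 → fail=17;  out ∅∪∅=∅
  n20('da'): parent n1 fail=0; on 'a' 0 → fail=7;  out ∅∪∅=∅
  n3('ddc'): parent n2 fail=1; on 'c' 1→0 → fail=17;  out ∅∪∅=∅
  n11('bda'): parent n10 fail=1; on 'a' 1 → fail=20;  out ∅∪∅=∅
  n16('dbb'): parent n15 fail=9; on 'b' 9→0 → fail=9;  out {3}∪∅={3}
  n19('ccd'): parent n18 fail=17; on 'd' 17→0 → fail=1;  out {4}∪{6}={4,6}
  n21('dac'): parent n20 fail=7; on 'c' 7→0 → fail=17;  out ∅∪∅=∅
  n4('ddca'): parent n3 fail=17; on 'a' 17→0 → fail=7;  out ∅∪∅=∅
  n12('bdab'): parent n11 fail=20; on 'b' 20→7 → fail=8;  out ∅∪{1}={1}
  n22('dacd'): parent n21 fail=17; on 'd' 17→0 → fail=1;  out ∅∪{6}={6}
  n5('ddcab'): parent n4 fail=7; on 'b' 7 → fail=8;  out ∅∪{1}={1}
  n13('bdabb'): parent n12 fail=8; on 'b' 8→9→0 → fail=9;  out ∅∪∅=∅
  n23('dacdb'): parent n22 fail=1; on 'b' 1 → fail=15;  out {5}∪∅={5}
  n6('ddcabd'): parent n5 fail=8; on 'd' 8→9 → fail=10;  out {0}∪{6}={0,6}
  n14('bdabba'): parent n13 fail=9; on 'a' 9→0 → fail=7;  out {2}∪∅={2}

Run:
pos 0 'b': at 9
pos 1 'c': at 17 (fail-walked)
pos 2 'd': at 1 (fail-walked)  ** P6@[2:2]
pos 3 'b': at 15
pos 4 'b': at 16  ** P3@[2:4]
pos 5 'c': at 17 (fail-walked)
pos 6 'c': at 18
pos 7 'c': at 18 (fail-walked)
pos 8 'd': at 19  ** P4@[6:8],P6@[8:8]
pos 9 'd': at 2 (fail-walked)  ** P6@[9:9]
pos 10 'c': at 3
pos 11 'c': at 18 (fail-walked)
pos 12 'd': at 19  ** P4@[10:12],P6@[12:12]
pos 13 'c': at 17 (fail-walked)
pos 14 'c': at 18
pos 15 'd': at 19  ** P4@[13:15],P6@[15:15]
pos 16 'a': at 20 (fail-walked)
pos 17 'c': at 21
pos 18 'd': at 22  ** P6@[18:18]
pos 19 'b': at 23  ** P5@[15:19]
pos 20 'a': at 7 (fail-walked)
pos 21 'd': at 1 (fail-walked)  ** P6@[21:21]
pos 22 'b': at 15
pos 23 'b': at 16  ** P3@[21:23]
pos 24 'b': at 9 (fail-walked)
pos 25 'a': at 7 (fail-walked)
pos 26 'c': at 17 (fail-walked)
pos 27 'c': at 18
pos 28 'b': at 9 (fail-walked)
pos 29 'c': at 17 (fail-walked)
pos 30 'c': at 18
pos 31 'd': at 19  ** P4@[29:31],P6@[31:31]
pos 32 'd': at 2 (fail-walked)  ** P6@[32:32]
pos 33 'a': at 20 (fail-walked)
pos 34 'c': at 21
pos 35 'd': at 22  ** P6@[35:35]
pos 36 'b': at 23  ** P5@[32:36]
pos 37 'b': at 16 (fail-walked)  ** P3@[35:37]
pos 38 'a': at 7 (fail-walked)
pos 39 'b': at 8  ** P1@[38:39]
pos 40 'a': at 7 (fail-walked)
pos 41 'd': at 1 (fail-walked)  ** P6@[41:41]
pos 42 'c': at 17 (fail-walked)
pos 43 'b': at 9 (fail-walked)
pos 44 'd': at 10  ** P6@[44:44]
pos 45 'a': at 11
pos 46 'b': at 12  ** P1@[45:46]
pos 47 'b': at 13
pos 48 'a': at 14  ** P2@[43:48]
pos 49 'd': at 1 (fail-walked)  ** P6@[49:49]
pos 50 'd': at 2  ** P6@[50:50]
pos 51 'c': at 3
pos 52 'a': at 4
pos 53 'b': at 5  ** P1@[52:53]
pos 54 'd': at 6  ** P0@[49:54],P6@[54:54]
pos 55 'a': at 11 (fail-walked)
pos 56 'd': at 1 (fail-walked)  ** P6@[56:56]
pos 57 'b': at 15
pos 58 'd': at 10 (fail-walked)  ** P6@[58:58]
pos 59 'a': at 11
pos 60 'b': at 12  ** P1@[59:60]
pos 61 'b': at 13
pos 62 'a': at 14  ** P2@[57:62]
pos 63 'b': at 8 (fail-walked)  ** P1@[62:63]
pos 64 'd': at 10 (fail-walked)  ** P6@[64:64]
pos 65 'a': at 11
pos 66 'b': at 12  ** P1@[65:66]
pos 67 'b': at 13
pos 68 'a': at 14  ** P2@[63:68]
pos 69 'a': at 7 (fail-walked)
pos 70 'b': at 8  ** P1@[69:70]

Matches: [[2,6],[4,3],[8,4],[8,6],[9,6],[12,4],[12,6],[15,4],[15,6],[18,6],[19,5],[21,6],[23,3],[31,4],[31,6],[32,6],[35,6],[36,5],[37,3],[39,1],[41,6],[44,6],[46,1],[48,2],[49,6],[50,6],[53,1],[54,0],[54,6],[56,6],[58,6],[60,1],[62,2],[63,1],[64,6],[66,1],[68,2],[70,1]]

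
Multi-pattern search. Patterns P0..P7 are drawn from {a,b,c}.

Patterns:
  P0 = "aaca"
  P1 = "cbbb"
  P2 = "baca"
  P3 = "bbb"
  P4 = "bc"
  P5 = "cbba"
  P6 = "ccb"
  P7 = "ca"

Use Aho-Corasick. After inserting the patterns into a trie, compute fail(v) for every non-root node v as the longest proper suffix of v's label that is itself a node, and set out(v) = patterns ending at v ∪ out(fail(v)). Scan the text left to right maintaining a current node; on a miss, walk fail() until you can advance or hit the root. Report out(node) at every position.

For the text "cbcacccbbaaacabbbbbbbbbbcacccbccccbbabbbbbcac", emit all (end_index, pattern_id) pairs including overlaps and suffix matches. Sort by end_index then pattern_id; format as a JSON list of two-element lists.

Construct AC machine:
Trie (insert patterns):
  0='ε' goto a→1 b→9 c→5
  1='a' goto a→2
  2='aa' goto c→3
  3='aac' goto a→4
  4='aaca' goto ·  [P0 ends]
  5='c' goto a→19 b→6 c→17
  6='cb' goto b→7
  7='cbb' goto a→16 b→8
  8='cbbb' goto ·  [P1 ends]
  9='b' goto a→10 b→13 c→15
  10='ba' goto c→11
  11='bac' goto a→12
  12='baca' goto ·  [P2 ends]
  13='bb' goto b→14
  14='bbb' goto ·  [P3 ends]
  15='bc' goto ·  [P4 ends]
  16='cbba' goto ·  [P5 ends]
  17='cc' goto b→18
  18='ccb' goto ·  [P6 ends]
  19='ca' goto ·  [P7 ends]

BFS fail/out derivation:
  fail(1) 'a': from fail(0)=0 chase 'a': 0 ⇒ 0;  out=∅∪out(0)=∅
  fail(5) 'c': from fail(0)=0 chase 'c': 0 ⇒ 0;  out=∅∪out(0)=∅
  fail(9) 'b': from fail(0)=0 chase 'b': 0 ⇒ 0;  out=∅∪out(0)=∅
  fail(2) 'aa': from fail(1)=0 chase 'a': 0 ⇒ 1;  out=∅∪out(1)=∅
  fail(6) 'cb': from fail(5)=0 chase 'b': 0 ⇒ 9;  out=∅∪out(9)=∅
  fail(10) 'ba': from fail(9)=0 chase 'a': 0 ⇒ 1;  out=∅∪out(1)=∅
  fail(13) 'bb': from fail(9)=0 chase 'b': 0 ⇒ 9;  out=∅∪out(9)=∅
  fail(15) 'bc': from fail(9)=0 chase 'c': 0 ⇒ 5;  out={4}∪out(5)={4}
  fail(17) 'cc': from fail(5)=0 chase 'c': 0 ⇒ 5;  out=∅∪out(5)=∅
  fail(19) 'ca': from fail(5)=0 chase 'a': 0 ⇒ 1;  out={7}∪out(1)={7}
  fail(3) 'aac': from fail(2)=1 chase 'c': 1→0 ⇒ 5;  out=∅∪out(5)=∅
  fail(7) 'cbb': from fail(6)=9 chase 'b': 9 ⇒ 13;  out=∅∪out(13)=∅
  fail(11) 'bac': from fail(10)=1 chase 'c': 1→0 ⇒ 5;  out=∅∪out(5)=∅
  fail(14) 'bbb': from fail(13)=9 chase 'b': 9 ⇒ 13;  out={3}∪out(13)={3}
  fail(18) 'ccb': from fail(17)=5 chase 'b': 5 ⇒ 6;  out={6}∪out(6)={6}
  fail(4) 'aaca': from fail(3)=5 chase 'a': 5 ⇒ 19;  out={0}∪out(19)={0,7}
  fail(8) 'cbbb': from fail(7)=13 chase 'b': 13 ⇒ 14;  out={1}∪out(14)={1,3}
  fail(12) 'baca': from fail(11)=5 chase 'a': 5 ⇒ 19;  out={2}∪out(19)={2,7}
  fail(16) 'cbba': from fail(7)=13 chase 'a': 13→9 ⇒ 10;  out={5}∪out(10)={5}

Scan:
[0] read 'c'  n0⇒n5
[1] read 'b'  n5⇒n6
[2] read 'c'  n6⇒n15 (fail-walked)  ** P4@[1:2]
[3] read 'a'  n15⇒n19 (fail-walked)  ** P7@[2:3]
[4] read 'c'  n19⇒n5 (fail-walked)
[5] read 'c'  n5⇒n17
[6] read 'c'  n17⇒n17 (fail-walked)
[7] read 'b'  n17⇒n18  ** P6@[5:7]
[8] read 'b'  n18⇒n7 (fail-walked)
[9] read 'a'  n7⇒n16  ** P5@[6:9]
[10] read 'a'  n16⇒n2 (fail-walked)
[11] read 'a'  n2⇒n2 (fail-walked)
[12] read 'c'  n2⇒n3
[13] read 'a'  n3⇒n4  ** P0@[10:13],P7@[12:13]
[14] read 'b'  n4⇒n9 (fail-walked)
[15] read 'b'  n9⇒n13
[16] read 'b'  n13⇒n14  ** P3@[14:16]
[17] read 'b'  n14⇒n14 (fail-walked)  ** P3@[15:17]
[18] read 'b'  n14⇒n14 (fail-walked)  ** P3@[16:18]
[19] read 'b'  n14⇒n14 (fail-walked)  ** P3@[17:19]
[20] read 'b'  n14⇒n14 (fail-walked)  ** P3@[18:20]
[21] read 'b'  n14⇒n14 (fail-walked)  ** P3@[19:21]
[22] read 'b'  n14⇒n14 (fail-walked)  ** P3@[20:22]
[23] read 'b'  n14⇒n14 (fail-walked)  ** P3@[21:23]
[24] read 'c'  n14⇒n15 (fail-walked)  ** P4@[23:24]
[25] read 'a'  n15⇒n19 (fail-walked)  ** P7@[24:25]
[26] read 'c'  n19⇒n5 (fail-walked)
[27] read 'c'  n5⇒n17
[28] read 'c'  n17⇒n17 (fail-walked)
[29] read 'b'  n17⇒n18  ** P6@[27:29]
[30] read 'c'  n18⇒n15 (fail-walked)  ** P4@[29:30]
[31] read 'c'  n15⇒n17 (fail-walked)
[32] read 'c'  n17⇒n17 (fail-walked)
[33] read 'c'  n17⇒n17 (fail-walked)
[34] read 'b'  n17⇒n18  ** P6@[32:34]
[35] read 'b'  n18⇒n7 (fail-walked)
[36] read 'a'  n7⇒n16  ** P5@[33:36]
[37] read 'b'  n16⇒n9 (fail-walked)
[38] read 'b'  n9⇒n13
[39] read 'b'  n13⇒n14  ** P3@[37:39]
[40] read 'b'  n14⇒n14 (fail-walked)  ** P3@[38:40]
[41] read 'b'  n14⇒n14 (fail-walked)  ** P3@[39:41]
[42] read 'c'  n14⇒n15 (fail-walked)  ** P4@[41:42]
[43] read 'a'  n15⇒n19 (fail-walked)  ** P7@[42:43]
[44] read 'c'  n19⇒n5 (fail-walked)

All matches (sorted): [[2,4],[3,7],[7,6],[9,5],[13,0],[13,7],[16,3],[17,3],[18,3],[19,3],[20,3],[21,3],[22,3],[23,3],[24,4],[25,7],[29,6],[30,4],[34,6],[36,5],[39,3],[40,3],[41,3],[42,4],[43,7]]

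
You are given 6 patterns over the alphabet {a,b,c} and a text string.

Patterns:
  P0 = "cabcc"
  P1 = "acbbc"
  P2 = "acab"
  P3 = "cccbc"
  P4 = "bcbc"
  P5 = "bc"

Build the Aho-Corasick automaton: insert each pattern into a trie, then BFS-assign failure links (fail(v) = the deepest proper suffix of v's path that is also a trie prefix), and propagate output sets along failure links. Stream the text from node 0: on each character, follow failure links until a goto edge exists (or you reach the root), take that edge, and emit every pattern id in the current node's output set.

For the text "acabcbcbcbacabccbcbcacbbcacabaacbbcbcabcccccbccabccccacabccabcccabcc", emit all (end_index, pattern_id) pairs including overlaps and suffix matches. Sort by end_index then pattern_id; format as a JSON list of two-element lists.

Build automaton:
Trie nodes:
  0='ε' goto a→6 b→17 c→1
  1='c' goto a→2 c→13
  2='ca' goto b→3
  3='cab' goto c→4
  4='cabc' goto c→5
  5='cabcc' goto ·  ←P0
  6='a' goto c→7
  7='ac' goto a→11 b→8
  8='acb' goto b→9
  9='acbb' goto c→10
  10='acbbc' goto ·  ←P1
  11='aca' goto b→12
  12='acab' goto ·  ←P2
  13='cc' goto c→14
  14='ccc' goto b→15
  15='cccb' goto c→16
  16='cccbc' goto ·  ←P3
  17='b' goto c→18
  18='bc' goto b→19  ←P5
  19='bcb' goto c→20
  20='bcbc' goto ·  ←P4

Failure links (BFS by depth):
  fail(1) 'c': from fail(0)=0 chase 'c': 0 ⇒ 0;  out=∅∪out(0)=∅
  fail(6) 'a': from fail(0)=0 chase 'a': 0 ⇒ 0;  out=∅∪out(0)=∅
  fail(17) 'b': from fail(0)=0 chase 'b': 0 ⇒ 0;  out=∅∪out(0)=∅
  fail(2) 'ca': from fail(1)=0 chase 'a': 0 ⇒ 6;  out=∅∪out(6)=∅
  fail(7) 'ac': from fail(6)=0 chase 'c': 0 ⇒ 1;  out=∅∪out(1)=∅
  fail(13) 'cc': from fail(1)=0 chase 'c': 0 ⇒ 1;  out=∅∪out(1)=∅
  fail(18) 'bc': from fail(17)=0 chase 'c': 0 ⇒ 1;  out={5}∪out(1)={5}
  fail(3) 'cab': from fail(2)=6 chase 'b': 6→0 ⇒ 17;  out=∅∪out(17)=∅
  fail(8) 'acb': from fail(7)=1 chase 'b': 1→0 ⇒ 17;  out=∅∪out(17)=∅
  fail(11) 'aca': from fail(7)=1 chase 'a': 1 ⇒ 2;  out=∅∪out(2)=∅
  fail(14) 'ccc': from fail(13)=1 chase 'c': 1 ⇒ 13;  out=∅∪out(13)=∅
  fail(19) 'bcb': from fail(18)=1 chase 'b': 1→0 ⇒ 17;  out=∅∪out(17)=∅
  fail(4) 'cabc': from fail(3)=17 chase 'c': 17 ⇒ 18;  out=∅∪out(18)={5}
  fail(9) 'acbb': from fail(8)=17 chase 'b': 17→0 ⇒ 17;  out=∅∪out(17)=∅
  fail(12) 'acab': from fail(11)=2 chase 'b': 2 ⇒ 3;  out={2}∪out(3)={2}
  fail(15) 'cccb': from fail(14)=13 chase 'b': 13→1→0 ⇒ 17;  out=∅∪out(17)=∅
  fail(20) 'bcbc': from fail(19)=17 chase 'c': 17 ⇒ 18;  out={4}∪out(18)={4,5}
  fail(5) 'cabcc': from fail(4)=18 chase 'c': 18→1 ⇒ 13;  out={0}∪out(13)={0}
  fail(10) 'acbbc': from fail(9)=17 chase 'c': 17 ⇒ 18;  out={1}∪out(18)={1,5}
  fail(16) 'cccbc': from fail(15)=17 chase 'c': 17 ⇒ 18;  out={3}∪out(18)={3,5}

Scan:
i=0 'a': node 0→6
i=1 'c': node 6→7
i=2 'a': node 7→11
i=3 'b': node 11→12  emit P2@[0:3]
i=4 'c': node 12→4 ·f  emit P5@[3:4]
i=5 'b': node 4→19 ·f
i=6 'c': node 19→20  emit P4@[3:6],P5@[5:6]
i=7 'b': node 20→19 ·f
i=8 'c': node 19→20  emit P4@[5:8],P5@[7:8]
i=9 'b': node 20→19 ·f
i=10 'a': node 19→6 ·f
i=11 'c': node 6→7
i=12 'a': node 7→11
i=13 'b': node 11→12  emit P2@[10:13]
i=14 'c': node 12→4 ·f  emit P5@[13:14]
i=15 'c': node 4→5  emit P0@[11:15]
i=16 'b': node 5→17 ·f
i=17 'c': node 17→18  emit P5@[16:17]
i=18 'b': node 18→19
i=19 'c': node 19→20  emit P4@[16:19],P5@[18:19]
i=20 'a': node 20→2 ·f
i=21 'c': node 2→7 ·f
i=22 'b': node 7→8
i=23 'b': node 8→9
i=24 'c': node 9→10  emit P1@[20:24],P5@[23:24]
i=25 'a': node 10→2 ·f
i=26 'c': node 2→7 ·f
i=27 'a': node 7→11
i=28 'b': node 11→12  emit P2@[25:28]
i=29 'a': node 12→6 ·f
i=30 'a': node 6→6 ·f
i=31 'c': node 6→7
i=32 'b': node 7→8
i=33 'b': node 8→9
i=34 'c': node 9→10  emit P1@[30:34],P5@[33:34]
i=35 'b': node 10→19 ·f
i=36 'c': node 19→20  emit P4@[33:36],P5@[35:36]
i=37 'a': node 20→2 ·f
i=38 'b': node 2→3
i=39 'c': node 3→4  emit P5@[38:39]
i=40 'c': node 4→5  emit P0@[36:40]
i=41 'c': node 5→14 ·f
i=42 'c': node 14→14 ·f
i=43 'c': node 14→14 ·f
i=44 'b': node 14→15
i=45 'c': node 15→16  emit P3@[41:45],P5@[44:45]
i=46 'c': node 16→13 ·f
i=47 'a': node 13→2 ·f
i=48 'b': node 2→3
i=49 'c': node 3→4  emit P5@[48:49]
i=50 'c': node 4→5  emit P0@[46:50]
i=51 'c': node 5→14 ·f
i=52 'c': node 14→14 ·f
i=53 'a': node 14→2 ·f
i=54 'c': node 2→7 ·f
i=55 'a': node 7→11
i=56 'b': node 11→12  emit P2@[53:56]
i=57 'c': node 12→4 ·f  emit P5@[56:57]
i=58 'c': node 4→5  emit P0@[54:58]
i=59 'a': node 5→2 ·f
i=60 'b': node 2→3
i=61 'c': node 3→4  emit P5@[60:61]
i=62 'c': node 4→5  emit P0@[58:62]
i=63 'c': node 5→14 ·f
i=64 'a': node 14→2 ·f
i=65 'b': node 2→3
i=66 'c': node 3→4  emit P5@[65:66]
i=67 'c': node 4→5  emit P0@[63:67]

Result: [[3,2],[4,5],[6,4],[6,5],[8,4],[8,5],[13,2],[14,5],[15,0],[17,5],[19,4],[19,5],[24,1],[24,5],[28,2],[34,1],[34,5],[36,4],[36,5],[39,5],[40,0],[45,3],[45,5],[49,5],[50,0],[56,2],[57,5],[58,0],[61,5],[62,0],[66,5],[67,0]]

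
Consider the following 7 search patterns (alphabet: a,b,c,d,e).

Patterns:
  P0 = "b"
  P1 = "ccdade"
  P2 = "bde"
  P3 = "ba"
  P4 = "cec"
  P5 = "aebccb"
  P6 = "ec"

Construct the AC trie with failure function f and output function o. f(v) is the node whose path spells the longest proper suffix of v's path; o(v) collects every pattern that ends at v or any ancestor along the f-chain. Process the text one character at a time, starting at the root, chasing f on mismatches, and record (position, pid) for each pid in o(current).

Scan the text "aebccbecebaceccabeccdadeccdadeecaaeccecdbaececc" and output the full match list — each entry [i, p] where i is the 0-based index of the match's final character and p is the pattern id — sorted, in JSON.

Build:
Trie (insert patterns):
  0='ε' goto a→13 b→1 c→2 e→19
  1='b' goto a→10 d→8  ←P0
  2='c' goto c→3 e→11
  3='cc' goto d→4
  4='ccd' goto a→5
  5='ccda' goto d→6
  6='ccdad' goto e→7
  7='ccdade' goto ·  ←P1
  8='bd' goto e→9
  9='bde' goto ·  ←P2
  10='ba' goto ·  ←P3
  11='ce' goto c→12
  12='cec' goto ·  ←P4
  13='a' goto e→14
  14='ae' goto b→15
  15='aeb' goto c→16
  16='aebc' goto c→17
  17='aebcc' goto b→18
  18='aebccb' goto ·  ←P5
  19='e' goto c→20
  20='ec' goto ·  ←P6

BFS fail/out derivation:
  fail(1) 'b': from fail(0)=0 chase 'b': 0 ⇒ 0;  out={0}∪out(0)={0}
  fail(2) 'c': from fail(0)=0 chase 'c': 0 ⇒ 0;  out=∅∪out(0)=∅
  fail(13) 'a': from fail(0)=0 chase 'a': 0 ⇒ 0;  out=∅∪out(0)=∅
  fail(19) 'e': from fail(0)=0 chase 'e': 0 ⇒ 0;  out=∅∪out(0)=∅
  fail(3) 'cc': from fail(2)=0 chase 'c': 0 ⇒ 2;  out=∅∪out(2)=∅
  fail(8) 'bd': from fail(1)=0 chase 'd': 0 ⇒ 0;  out=∅∪out(0)=∅
  fail(10) 'ba': from fail(1)=0 chase 'a': 0 ⇒ 13;  out={3}∪out(13)={3}
  fail(11) 'ce': from fail(2)=0 chase 'e': 0 ⇒ 19;  out=∅∪out(19)=∅
  fail(14) 'ae': from fail(13)=0 chase 'e': 0 ⇒ 19;  out=∅∪out(19)=∅
  fail(20) 'ec': from fail(19)=0 chase 'c': 0 ⇒ 2;  out={6}∪out(2)={6}
  fail(4) 'ccd': from fail(3)=2 chase 'd': 2→0 ⇒ 0;  out=∅∪out(0)=∅
  fail(9) 'bde': from fail(8)=0 chase 'e': 0 ⇒ 19;  out={2}∪out(19)={2}
  fail(12) 'cec': from fail(11)=19 chase 'c': 19 ⇒ 20;  out={4}∪out(20)={4,6}
  fail(15) 'aeb': from fail(14)=19 chase 'b': 19→0 ⇒ 1;  out=∅∪out(1)={0}
  fail(5) 'ccda': from fail(4)=0 chase 'a': 0 ⇒ 13;  out=∅∪out(13)=∅
  fail(16) 'aebc': from fail(15)=1 chase 'c': 1→0 ⇒ 2;  out=∅∪out(2)=∅
  fail(6) 'ccdad': from fail(5)=13 chase 'd': 13→0 ⇒ 0;  out=∅∪out(0)=∅
  fail(17) 'aebcc': from fail(16)=2 chase 'c': 2 ⇒ 3;  out=∅∪out(3)=∅
  fail(7) 'ccdade': from fail(6)=0 chase 'e': 0 ⇒ 19;  out={1}∪out(19)={1}
  fail(18) 'aebccb': from fail(17)=3 chase 'b': 3→2→0 ⇒ 1;  out={5}∪out(1)={0,5}

Text stream:
pos 0 'a': at 13
pos 1 'e': at 14
pos 2 'b': at 15  → match P0@[2:2]
pos 3 'c': at 16
pos 4 'c': at 17
pos 5 'b': at 18  → match P0@[5:5],P5@[0:5]
pos 6 'e': at 19 (via fail)
pos 7 'c': at 20  → match P6@[6:7]
pos 8 'e': at 11 (via fail)
pos 9 'b': at 1 (via fail)  → match P0@[9:9]
pos 10 'a': at 10  → match P3@[9:10]
pos 11 'c': at 2 (via fail)
pos 12 'e': at 11
pos 13 'c': at 12  → match P4@[11:13],P6@[12:13]
pos 14 'c': at 3 (via fail)
pos 15 'a': at 13 (via fail)
pos 16 'b': at 1 (via fail)  → match P0@[16:16]
pos 17 'e': at 19 (via fail)
pos 18 'c': at 20  → match P6@[17:18]
pos 19 'c': at 3 (via fail)
pos 20 'd': at 4
pos 21 'a': at 5
pos 22 'd': at 6
pos 23 'e': at 7  → match P1@[18:23]
pos 24 'c': at 20 (via fail)  → match P6@[23:24]
pos 25 'c': at 3 (via fail)
pos 26 'd': at 4
pos 27 'a': at 5
pos 28 'd': at 6
pos 29 'e': at 7  → match P1@[24:29]
pos 30 'e': at 19 (via fail)
pos 31 'c': at 20  → match P6@[30:31]
pos 32 'a': at 13 (via fail)
pos 33 'a': at 13 (via fail)
pos 34 'e': at 14
pos 35 'c': at 20 (via fail)  → match P6@[34:35]
pos 36 'c': at 3 (via fail)
pos 37 'e': at 11 (via fail)
pos 38 'c': at 12  → match P4@[36:38],P6@[37:38]
pos 39 'd': at 0 (via fail)
pos 40 'b': at 1  → match P0@[40:40]
pos 41 'a': at 10  → match P3@[40:41]
pos 42 'e': at 14 (via fail)
pos 43 'c': at 20 (via fail)  → match P6@[42:43]
pos 44 'e': at 11 (via fail)
pos 45 'c': at 12  → match P4@[43:45],P6@[44:45]
pos 46 'c': at 3 (via fail)

Matches: [[2,0],[5,0],[5,5],[7,6],[9,0],[10,3],[13,4],[13,6],[16,0],[18,6],[23,1],[24,6],[29,1],[31,6],[35,6],[38,4],[38,6],[40,0],[41,3],[43,6],[45,4],[45,6]]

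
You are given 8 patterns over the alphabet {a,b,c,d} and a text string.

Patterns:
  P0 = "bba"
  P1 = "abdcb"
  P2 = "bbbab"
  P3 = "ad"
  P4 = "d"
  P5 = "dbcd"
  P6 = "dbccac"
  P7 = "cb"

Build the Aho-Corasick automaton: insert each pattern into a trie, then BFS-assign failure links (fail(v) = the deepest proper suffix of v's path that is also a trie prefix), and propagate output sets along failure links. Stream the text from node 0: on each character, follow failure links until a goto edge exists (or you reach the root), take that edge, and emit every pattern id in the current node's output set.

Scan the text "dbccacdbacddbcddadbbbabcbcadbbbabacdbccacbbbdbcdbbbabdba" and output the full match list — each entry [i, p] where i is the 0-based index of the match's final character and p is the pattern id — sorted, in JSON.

Build automaton:
Trie (insert patterns):
  0='ε' goto a→4 b→1 c→20 d→13
  1='b' goto b→2
  2='bb' goto a→3 b→9
  3='bba' goto ·  [P0 ends]
  4='a' goto b→5 d→12
  5='ab' goto d→6
  6='abd' goto c→7
  7='abdc' goto b→8
  8='abdcb' goto ·  [P1 ends]
  9='bbb' goto a→10
  10='bbba' goto b→11
  11='bbbab' goto ·  [P2 ends]
  12='ad' goto ·  [P3 ends]
  13='d' goto b→14  [P4 ends]
  14='db' goto c→15
  15='dbc' goto c→17 d→16
  16='dbcd' goto ·  [P5 ends]
  17='dbcc' goto a→18
  18='dbcca' goto c→19
  19='dbccac' goto ·  [P6 ends]
  20='c' goto b→21
  21='cb' goto ·  [P7 ends]

Failure links (BFS by depth):
  fail(1) 'b': from fail(0)=0 chase 'b': 0 ⇒ 0;  out=∅∪out(0)=∅
  fail(4) 'a': from fail(0)=0 chase 'a': 0 ⇒ 0;  out=∅∪out(0)=∅
  fail(13) 'd': from fail(0)=0 chase 'd': 0 ⇒ 0;  out={4}∪out(0)={4}
  fail(20) 'c': from fail(0)=0 chase 'c': 0 ⇒ 0;  out=∅∪out(0)=∅
  fail(2) 'bb': from fail(1)=0 chase 'b': 0 ⇒ 1;  out=∅∪out(1)=∅
  fail(5) 'ab': from fail(4)=0 chase 'b': 0 ⇒ 1;  out=∅∪out(1)=∅
  fail(12) 'ad': from fail(4)=0 chase 'd': 0 ⇒ 13;  out={3}∪out(13)={3,4}
  fail(14) 'db': from fail(13)=0 chase 'b': 0 ⇒ 1;  out=∅∪out(1)=∅
  fail(21) 'cb': from fail(20)=0 chase 'b': 0 ⇒ 1;  out={7}∪out(1)={7}
  fail(3) 'bba': from fail(2)=1 chase 'a': 1→0 ⇒ 4;  out={0}∪out(4)={0}
  fail(6) 'abd': from fail(5)=1 chase 'd': 1→0 ⇒ 13;  out=∅∪out(13)={4}
  fail(9) 'bbb': from fail(2)=1 chase 'b': 1 ⇒ 2;  out=∅∪out(2)=∅
  fail(15) 'dbc': from fail(14)=1 chase 'c': 1→0 ⇒ 20;  out=∅∪out(20)=∅
  fail(7) 'abdc': from fail(6)=13 chase 'c': 13→0 ⇒ 20;  out=∅∪out(20)=∅
  fail(10) 'bbba': from fail(9)=2 chase 'a': 2 ⇒ 3;  out=∅∪out(3)={0}
  fail(16) 'dbcd': from fail(15)=20 chase 'd': 20→0 ⇒ 13;  out={5}∪out(13)={4,5}
  fail(17) 'dbcc': from fail(15)=20 chase 'c': 20→0 ⇒ 20;  out=∅∪out(20)=∅
  fail(8) 'abdcb': from fail(7)=20 chase 'b': 20 ⇒ 21;  out={1}∪out(21)={1,7}
  fail(11) 'bbbab': from fail(10)=3 chase 'b': 3→4 ⇒ 5;  out={2}∪out(5)={2}
  fail(18) 'dbcca': from fail(17)=20 chase 'a': 20→0 ⇒ 4;  out=∅∪out(4)=∅
  fail(19) 'dbccac': from fail(18)=4 chase 'c': 4→0 ⇒ 20;  out={6}∪out(20)={6}

Run:
i=0 'd': node 0→13  ** P4@[0:0]
i=1 'b': node 13→14
i=2 'c': node 14→15
i=3 'c': node 15→17
i=4 'a': node 17→18
i=5 'c': node 18→19  ** P6@[0:5]
i=6 'd': node 19→13 ·f  ** P4@[6:6]
i=7 'b': node 13→14
i=8 'a': node 14→4 ·f
i=9 'c': node 4→20 ·f
i=10 'd': node 20→13 ·f  ** P4@[10:10]
i=11 'd': node 13→13 ·f  ** P4@[11:11]
i=12 'b': node 13→14
i=13 'c': node 14→15
i=14 'd': node 15→16  ** P4@[14:14],P5@[11:14]
i=15 'd': node 16→13 ·f  ** P4@[15:15]
i=16 'a': node 13→4 ·f
i=17 'd': node 4→12  ** P3@[16:17],P4@[17:17]
i=18 'b': node 12→14 ·f
i=19 'b': node 14→2 ·f
i=20 'b': node 2→9
i=21 'a': node 9→10  ** P0@[19:21]
i=22 'b': node 10→11  ** P2@[18:22]
i=23 'c': node 11→20 ·f
i=24 'b': node 20→21  ** P7@[23:24]
i=25 'c': node 21→20 ·f
i=26 'a': node 20→4 ·f
i=27 'd': node 4→12  ** P3@[26:27],P4@[27:27]
i=28 'b': node 12→14 ·f
i=29 'b': node 14→2 ·f
i=30 'b': node 2→9
i=31 'a': node 9→10  ** P0@[29:31]
i=32 'b': node 10→11  ** P2@[28:32]
i=33 'a': node 11→4 ·f
i=34 'c': node 4→20 ·f
i=35 'd': node 20→13 ·f  ** P4@[35:35]
i=36 'b': node 13→14
i=37 'c': node 14→15
i=38 'c': node 15→17
i=39 'a': node 17→18
i=40 'c': node 18→19  ** P6@[35:40]
i=41 'b': node 19→21 ·f  ** P7@[40:41]
i=42 'b': node 21→2 ·f
i=43 'b': node 2→9
i=44 'd': node 9→13 ·f  ** P4@[44:44]
i=45 'b': node 13→14
i=46 'c': node 14→15
i=47 'd': node 15→16  ** P4@[47:47],P5@[44:47]
i=48 'b': node 16→14 ·f
i=49 'b': node 14→2 ·f
i=50 'b': node 2→9
i=51 'a': node 9→10  ** P0@[49:51]
i=52 'b': node 10→11  ** P2@[48:52]
i=53 'd': node 11→6 ·f  ** P4@[53:53]
i=54 'b': node 6→14 ·f
i=55 'a': node 14→4 ·f

All matches (sorted): [[0,4],[5,6],[6,4],[10,4],[11,4],[14,4],[14,5],[15,4],[17,3],[17,4],[21,0],[22,2],[24,7],[27,3],[27,4],[31,0],[32,2],[35,4],[40,6],[41,7],[44,4],[47,4],[47,5],[51,0],[52,2],[53,4]]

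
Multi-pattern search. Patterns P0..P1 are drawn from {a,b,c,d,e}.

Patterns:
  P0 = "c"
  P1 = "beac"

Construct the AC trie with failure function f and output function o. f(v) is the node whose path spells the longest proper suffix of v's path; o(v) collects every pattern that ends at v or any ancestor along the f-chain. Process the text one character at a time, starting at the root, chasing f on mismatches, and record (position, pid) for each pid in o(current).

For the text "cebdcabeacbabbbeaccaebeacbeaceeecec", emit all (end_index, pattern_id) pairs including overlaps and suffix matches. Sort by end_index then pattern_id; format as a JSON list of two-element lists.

Build:
Trie (insert patterns):
  n0 'ε': b→2 c→1
  n1 'c': ·  ←P0
  n2 'b': e→3
  n3 'be': a→4
  n4 'bea': c→5
  n5 'beac': ·  ←P1

Failure links (BFS by depth):
  fail(1) 'c': from fail(0)=0 chase 'c': 0 ⇒ 0;  out={0}∪out(0)={0}
  fail(2) 'b': from fail(0)=0 chase 'b': 0 ⇒ 0;  out=∅∪out(0)=∅
  fail(3) 'be': from fail(2)=0 chase 'e': 0 ⇒ 0;  out=∅∪out(0)=∅
  fail(4) 'bea': from fail(3)=0 chase 'a': 0 ⇒ 0;  out=∅∪out(0)=∅
  fail(5) 'beac': from fail(4)=0 chase 'c': 0 ⇒ 1;  out={1}∪out(1)={0,1}

Run:
[0] read 'c'  n0⇒n1  → match P0@[0:0]
[1] read 'e'  n1⇒n0 (via fail)
[2] read 'b'  n0⇒n2
[3] read 'd'  n2⇒n0 (via fail)
[4] read 'c'  n0⇒n1  → match P0@[4:4]
[5] read 'a'  n1⇒n0 (via fail)
[6] read 'b'  n0⇒n2
[7] read 'e'  n2⇒n3
[8] read 'a'  n3⇒n4
[9] read 'c'  n4⇒n5  → match P0@[9:9],P1@[6:9]
[10] read 'b'  n5⇒n2 (via fail)
[11] read 'a'  n2⇒n0 (via fail)
[12] read 'b'  n0⇒n2
[13] read 'b'  n2⇒n2 (via fail)
[14] read 'b'  n2⇒n2 (via fail)
[15] read 'e'  n2⇒n3
[16] read 'a'  n3⇒n4
[17] read 'c'  n4⇒n5  → match P0@[17:17],P1@[14:17]
[18] read 'c'  n5⇒n1 (via fail)  → match P0@[18:18]
[19] read 'a'  n1⇒n0 (via fail)
[20] read 'e'  n0⇒n0
[21] read 'b'  n0⇒n2
[22] read 'e'  n2⇒n3
[23] read 'a'  n3⇒n4
[24] read 'c'  n4⇒n5  → match P0@[24:24],P1@[21:24]
[25] read 'b'  n5⇒n2 (via fail)
[26] read 'e'  n2⇒n3
[27] read 'a'  n3⇒n4
[28] read 'c'  n4⇒n5  → match P0@[28:28],P1@[25:28]
[29] read 'e'  n5⇒n0 (via fail)
[30] read 'e'  n0⇒n0
[31] read 'e'  n0⇒n0
[32] read 'c'  n0⇒n1  → match P0@[32:32]
[33] read 'e'  n1⇒n0 (via fail)
[34] read 'c'  n0⇒n1  → match P0@[34:34]

All matches (sorted): [[0,0],[4,0],[9,0],[9,1],[17,0],[17,1],[18,0],[24,0],[24,1],[28,0],[28,1],[32,0],[34,0]]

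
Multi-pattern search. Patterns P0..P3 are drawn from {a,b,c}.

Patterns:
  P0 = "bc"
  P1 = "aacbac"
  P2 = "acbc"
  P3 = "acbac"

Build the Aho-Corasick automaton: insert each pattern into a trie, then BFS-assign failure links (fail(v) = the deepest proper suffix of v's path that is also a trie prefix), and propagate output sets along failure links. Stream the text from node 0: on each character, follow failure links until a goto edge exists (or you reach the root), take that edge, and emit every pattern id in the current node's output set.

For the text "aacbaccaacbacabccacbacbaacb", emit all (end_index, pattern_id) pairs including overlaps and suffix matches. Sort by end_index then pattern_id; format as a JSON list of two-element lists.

Construct AC machine:
Trie (insert patterns):
  n0 'ε': a→3 b→1
  n1 'b': c→2
  n2 'bc': ·  ←P0
  n3 'a': a→4 c→9
  n4 'aa': c→5
  n5 'aac': b→6
  n6 'aacb': a→7
  n7 'aacba': c→8
  n8 'aacbac': ·  ←P1
  n9 'ac': b→10
  n10 'acb': a→12 c→11
  n11 'acbc': ·  ←P2
  n12 'acba': c→13
  n13 'acbac': ·  ←P3

Failure links (BFS by depth):
  fail(1) 'b': from fail(0)=0 chase 'b': 0 ⇒ 0;  out=∅∪out(0)=∅
  fail(3) 'a': from fail(0)=0 chase 'a': 0 ⇒ 0;  out=∅∪out(0)=∅
  fail(2) 'bc': from fail(1)=0 chase 'c': 0 ⇒ 0;  out={0}∪out(0)={0}
  fail(4) 'aa': from fail(3)=0 chase 'a': 0 ⇒ 3;  out=∅∪out(3)=∅
  fail(9) 'ac': from fail(3)=0 chase 'c': 0 ⇒ 0;  out=∅∪out(0)=∅
  fail(5) 'aac': from fail(4)=3 chase 'c': 3 ⇒ 9;  out=∅∪out(9)=∅
  fail(10) 'acb': from fail(9)=0 chase 'b': 0 ⇒ 1;  out=∅∪out(1)=∅
  fail(6) 'aacb': from fail(5)=9 chase 'b': 9 ⇒ 10;  out=∅∪out(10)=∅
  fail(11) 'acbc': from fail(10)=1 chase 'c': 1 ⇒ 2;  out={2}∪out(2)={0,2}
  fail(12) 'acba': from fail(10)=1 chase 'a': 1→0 ⇒ 3;  out=∅∪out(3)=∅
  fail(7) 'aacba': from fail(6)=10 chase 'a': 10 ⇒ 12;  out=∅∪out(12)=∅
  fail(13) 'acbac': from fail(12)=3 chase 'c': 3 ⇒ 9;  out={3}∪out(9)={3}
  fail(8) 'aacbac': from fail(7)=12 chase 'c': 12 ⇒ 13;  out={1}∪out(13)={1,3}

Run:
pos 0 'a': at 3
pos 1 'a': at 4
pos 2 'c': at 5
pos 3 'b': at 6
pos 4 'a': at 7
pos 5 'c': at 8  emit P1@[0:5],P3@[1:5]
pos 6 'c': at 0 (fail-walked)
pos 7 'a': at 3
pos 8 'a': at 4
pos 9 'c': at 5
pos 10 'b': at 6
pos 11 'a': at 7
pos 12 'c': at 8  emit P1@[7:12],P3@[8:12]
pos 13 'a': at 3 (fail-walked)
pos 14 'b': at 1 (fail-walked)
pos 15 'c': at 2  emit P0@[14:15]
pos 16 'c': at 0 (fail-walked)
pos 17 'a': at 3
pos 18 'c': at 9
pos 19 'b': at 10
pos 20 'a': at 12
pos 21 'c': at 13  emit P3@[17:21]
pos 22 'b': at 10 (fail-walked)
pos 23 'a': at 12
pos 24 'a': at 4 (fail-walked)
pos 25 'c': at 5
pos 26 'b': at 6

Matches: [[5,1],[5,3],[12,1],[12,3],[15,0],[21,3]]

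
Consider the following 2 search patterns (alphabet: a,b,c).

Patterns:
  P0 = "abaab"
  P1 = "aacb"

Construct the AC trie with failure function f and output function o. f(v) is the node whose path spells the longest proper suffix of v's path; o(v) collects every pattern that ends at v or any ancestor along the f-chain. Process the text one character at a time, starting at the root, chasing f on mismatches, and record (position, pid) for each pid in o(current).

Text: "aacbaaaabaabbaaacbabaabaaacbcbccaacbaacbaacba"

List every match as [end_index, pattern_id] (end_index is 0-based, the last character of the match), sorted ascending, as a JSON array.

Build:
Trie (insert patterns):
  0='ε' goto a→1
  1='a' goto a→6 b→2
  2='ab' goto a→3
  3='aba' goto a→4
  4='abaa' goto b→5
  5='abaab' goto ·  ←P0
  6='aa' goto c→7
  7='aac' goto b→8
  8='aacb' goto ·  ←P1

BFS fail/out derivation:
  fail(1) 'a': from fail(0)=0 chase 'a': 0 ⇒ 0;  out=∅∪out(0)=∅
  fail(2) 'ab': from fail(1)=0 chase 'b': 0 ⇒ 0;  out=∅∪out(0)=∅
  fail(6) 'aa': from fail(1)=0 chase 'a': 0 ⇒ 1;  out=∅∪out(1)=∅
  fail(3) 'aba': from fail(2)=0 chase 'a': 0 ⇒ 1;  out=∅∪out(1)=∅
  fail(7) 'aac': from fail(6)=1 chase 'c': 1→0 ⇒ 0;  out=∅∪out(0)=∅
  fail(4) 'abaa': from fail(3)=1 chase 'a': 1 ⇒ 6;  out=∅∪out(6)=∅
  fail(8) 'aacb': from fail(7)=0 chase 'b': 0 ⇒ 0;  out={1}∪out(0)={1}
  fail(5) 'abaab': from fail(4)=6 chase 'b': 6→1 ⇒ 2;  out={0}∪out(2)={0}

Text stream:
pos 0 'a': at 1
pos 1 'a': at 6
pos 2 'c': at 7
pos 3 'b': at 8  ** P1@[0:3]
pos 4 'a': at 1 (fail-walked)
pos 5 'a': at 6
pos 6 'a': at 6 (fail-walked)
pos 7 'a': at 6 (fail-walked)
pos 8 'b': at 2 (fail-walked)
pos 9 'a': at 3
pos 10 'a': at 4
pos 11 'b': at 5  ** P0@[7:11]
pos 12 'b': at 0 (fail-walked)
pos 13 'a': at 1
pos 14 'a': at 6
pos 15 'a': at 6 (fail-walked)
pos 16 'c': at 7
pos 17 'b': at 8  ** P1@[14:17]
pos 18 'a': at 1 (fail-walked)
pos 19 'b': at 2
pos 20 'a': at 3
pos 21 'a': at 4
pos 22 'b': at 5  ** P0@[18:22]
pos 23 'a': at 3 (fail-walked)
pos 24 'a': at 4
pos 25 'a': at 6 (fail-walked)
pos 26 'c': at 7
pos 27 'b': at 8  ** P1@[24:27]
pos 28 'c': at 0 (fail-walked)
pos 29 'b': at 0
pos 30 'c': at 0
pos 31 'c': at 0
pos 32 'a': at 1
pos 33 'a': at 6
pos 34 'c': at 7
pos 35 'b': at 8  ** P1@[32:35]
pos 36 'a': at 1 (fail-walked)
pos 37 'a': at 6
pos 38 'c': at 7
pos 39 'b': at 8  ** P1@[36:39]
pos 40 'a': at 1 (fail-walked)
pos 41 'a': at 6
pos 42 'c': at 7
pos 43 'b': at 8  ** P1@[40:43]
pos 44 'a': at 1 (fail-walked)

Matches: [[3,1],[11,0],[17,1],[22,0],[27,1],[35,1],[39,1],[43,1]]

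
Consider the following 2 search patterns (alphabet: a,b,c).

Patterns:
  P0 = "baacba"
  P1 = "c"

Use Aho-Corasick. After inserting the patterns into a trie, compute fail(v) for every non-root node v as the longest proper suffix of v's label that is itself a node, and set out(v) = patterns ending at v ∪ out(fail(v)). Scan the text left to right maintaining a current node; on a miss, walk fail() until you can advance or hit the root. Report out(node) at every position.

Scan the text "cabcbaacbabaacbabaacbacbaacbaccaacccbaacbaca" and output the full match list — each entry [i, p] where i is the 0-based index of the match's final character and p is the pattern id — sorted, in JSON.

Construct AC machine:
Trie nodes:
  0='ε' goto b→1 c→7
  1='b' goto a→2
  2='ba' goto a→3
  3='baa' goto c→4
  4='baac' goto b→5
  5='baacb' goto a→6
  6='baacba' goto ·  [P0 ends]
  7='c' goto ·  [P1 ends]

Failure links (BFS by depth):
  n1('b'): parent n0 fail=0; on 'b' 0 → fail=0;  out ∅∪∅=∅
  n7('c'): parent n0 fail=0; on 'c' 0 → fail=0;  out {1}∪∅={1}
  n2('ba'): parent n1 fail=0; on 'a' 0 → fail=0;  out ∅∪∅=∅
  n3('baa'): parent n2 fail=0; on 'a' 0 → fail=0;  out ∅∪∅=∅
  n4('baac'): parent n3 fail=0; on 'c' 0 → fail=7;  out ∅∪{1}={1}
  n5('baacb'): parent n4 fail=7; on 'b' 7→0 → fail=1;  out ∅∪∅=∅
  n6('baacba'): parent n5 fail=1; on 'a' 1 → fail=2;  out {0}∪∅={0}

Text stream:
[0] read 'c'  n0⇒n7  → match P1@[0:0]
[1] read 'a'  n7⇒n0 ·f
[2] read 'b'  n0⇒n1
[3] read 'c'  n1⇒n7 ·f  → match P1@[3:3]
[4] read 'b'  n7⇒n1 ·f
[5] read 'a'  n1⇒n2
[6] read 'a'  n2⇒n3
[7] read 'c'  n3⇒n4  → match P1@[7:7]
[8] read 'b'  n4⇒n5
[9] read 'a'  n5⇒n6  → match P0@[4:9]
[10] read 'b'  n6⇒n1 ·f
[11] read 'a'  n1⇒n2
[12] read 'a'  n2⇒n3
[13] read 'c'  n3⇒n4  → match P1@[13:13]
[14] read 'b'  n4⇒n5
[15] read 'a'  n5⇒n6  → match P0@[10:15]
[16] read 'b'  n6⇒n1 ·f
[17] read 'a'  n1⇒n2
[18] read 'a'  n2⇒n3
[19] read 'c'  n3⇒n4  → match P1@[19:19]
[20] read 'b'  n4⇒n5
[21] read 'a'  n5⇒n6  → match P0@[16:21]
[22] read 'c'  n6⇒n7 ·f  → match P1@[22:22]
[23] read 'b'  n7⇒n1 ·f
[24] read 'a'  n1⇒n2
[25] read 'a'  n2⇒n3
[26] read 'c'  n3⇒n4  → match P1@[26:26]
[27] read 'b'  n4⇒n5
[28] read 'a'  n5⇒n6  → match P0@[23:28]
[29] read 'c'  n6⇒n7 ·f  → match P1@[29:29]
[30] read 'c'  n7⇒n7 ·f  → match P1@[30:30]
[31] read 'a'  n7⇒n0 ·f
[32] read 'a'  n0⇒n0
[33] read 'c'  n0⇒n7  → match P1@[33:33]
[34] read 'c'  n7⇒n7 ·f  → match P1@[34:34]
[35] read 'c'  n7⇒n7 ·f  → match P1@[35:35]
[36] read 'b'  n7⇒n1 ·f
[37] read 'a'  n1⇒n2
[38] read 'a'  n2⇒n3
[39] read 'c'  n3⇒n4  → match P1@[39:39]
[40] read 'b'  n4⇒n5
[41] read 'a'  n5⇒n6  → match P0@[36:41]
[42] read 'c'  n6⇒n7 ·f  → match P1@[42:42]
[43] read 'a'  n7⇒n0 ·f

All matches (sorted): [[0,1],[3,1],[7,1],[9,0],[13,1],[15,0],[19,1],[21,0],[22,1],[26,1],[28,0],[29,1],[30,1],[33,1],[34,1],[35,1],[39,1],[41,0],[42,1]]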